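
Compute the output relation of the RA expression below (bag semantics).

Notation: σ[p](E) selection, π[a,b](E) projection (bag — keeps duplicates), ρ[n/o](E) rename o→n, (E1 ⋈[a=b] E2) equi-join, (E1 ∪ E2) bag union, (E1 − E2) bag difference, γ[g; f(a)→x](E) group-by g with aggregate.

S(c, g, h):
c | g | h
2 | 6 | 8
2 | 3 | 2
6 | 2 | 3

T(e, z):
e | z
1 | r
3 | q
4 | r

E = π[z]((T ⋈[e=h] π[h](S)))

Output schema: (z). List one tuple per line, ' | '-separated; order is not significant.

Row counts bottom-up:
  T → 3
  S → 3
  π[h](S) → 3
  (T ⋈[e=h] π[h](S)) → 1
  π[z]((T ⋈[e=h] π[h](S))) → 1

== RESULT ==
z
q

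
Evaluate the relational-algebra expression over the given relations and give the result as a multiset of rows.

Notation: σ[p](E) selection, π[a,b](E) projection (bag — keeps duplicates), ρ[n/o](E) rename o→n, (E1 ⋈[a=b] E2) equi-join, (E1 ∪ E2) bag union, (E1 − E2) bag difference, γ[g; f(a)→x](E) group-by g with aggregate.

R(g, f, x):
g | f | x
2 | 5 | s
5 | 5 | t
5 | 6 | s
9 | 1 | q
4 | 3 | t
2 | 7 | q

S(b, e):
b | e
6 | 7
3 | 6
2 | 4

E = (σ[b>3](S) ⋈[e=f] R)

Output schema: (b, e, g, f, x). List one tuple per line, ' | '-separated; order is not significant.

Row counts bottom-up:
  S → 3
  σ[b>3](S) → 1
  R → 6
  (σ[b>3](S) ⋈[e=f] R) → 1

== RESULT ==
b | e | g | f | x
6 | 7 | 2 | 7 | q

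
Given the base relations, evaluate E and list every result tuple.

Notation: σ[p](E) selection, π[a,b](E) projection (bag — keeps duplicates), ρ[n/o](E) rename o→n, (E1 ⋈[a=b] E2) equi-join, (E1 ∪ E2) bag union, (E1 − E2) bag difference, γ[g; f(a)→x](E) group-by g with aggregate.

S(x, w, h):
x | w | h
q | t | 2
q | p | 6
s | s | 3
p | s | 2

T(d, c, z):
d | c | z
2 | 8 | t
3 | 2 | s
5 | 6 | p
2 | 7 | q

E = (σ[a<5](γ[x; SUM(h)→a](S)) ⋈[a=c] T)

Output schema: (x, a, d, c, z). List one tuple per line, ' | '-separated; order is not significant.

Subexpression sizes:
  S → 4
  γ[x; SUM(h)→a](S) → 3
  σ[a<5](γ[x; SUM(h)→a](S)) → 2
  T → 4
  (σ[a<5](γ[x; SUM(h)→a](S)) ⋈[a=c] T) → 1

== RESULT ==
x | a | d | c | z
p | 2 | 3 | 2 | s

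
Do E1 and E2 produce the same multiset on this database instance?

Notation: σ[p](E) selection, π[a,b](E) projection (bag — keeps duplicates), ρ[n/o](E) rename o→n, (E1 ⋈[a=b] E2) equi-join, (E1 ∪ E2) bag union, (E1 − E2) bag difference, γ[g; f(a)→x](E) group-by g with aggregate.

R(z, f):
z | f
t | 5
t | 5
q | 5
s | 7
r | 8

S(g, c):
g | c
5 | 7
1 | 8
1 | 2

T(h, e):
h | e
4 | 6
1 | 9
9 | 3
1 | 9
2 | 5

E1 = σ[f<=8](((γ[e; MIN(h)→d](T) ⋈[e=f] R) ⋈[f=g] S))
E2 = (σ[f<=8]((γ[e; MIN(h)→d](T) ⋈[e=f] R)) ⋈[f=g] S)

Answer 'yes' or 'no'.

E1 subexpression sizes:
  T → 5
  γ[e; MIN(h)→d](T) → 4
  R → 5
  (γ[e; MIN(h)→d](T) ⋈[e=f] R) → 3
  S → 3
  ((γ[e; MIN(h)→d](T) ⋈[e=f] R) ⋈[f=g] S) → 3
  σ[f<=8](((γ[e; MIN(h)→d](T) ⋈[e=f] R) ⋈[f=g] S)) → 3
E2 subexpression sizes:
  T → 5
  γ[e; MIN(h)→d](T) → 4
  R → 5
  (γ[e; MIN(h)→d](T) ⋈[e=f] R) → 3
  σ[f<=8]((γ[e; MIN(h)→d](T) ⋈[e=f] R)) → 3
  S → 3
  (σ[f<=8]((γ[e; MIN(h)→d](T) ⋈[e=f] R)) ⋈[f=g] S) → 3

E1 and E2 produce the same multiset:
e | d | z | f | g | c
5 | 2 | q | 5 | 5 | 7
5 | 2 | t | 5 | 5 | 7
5 | 2 | t | 5 | 5 | 7

yes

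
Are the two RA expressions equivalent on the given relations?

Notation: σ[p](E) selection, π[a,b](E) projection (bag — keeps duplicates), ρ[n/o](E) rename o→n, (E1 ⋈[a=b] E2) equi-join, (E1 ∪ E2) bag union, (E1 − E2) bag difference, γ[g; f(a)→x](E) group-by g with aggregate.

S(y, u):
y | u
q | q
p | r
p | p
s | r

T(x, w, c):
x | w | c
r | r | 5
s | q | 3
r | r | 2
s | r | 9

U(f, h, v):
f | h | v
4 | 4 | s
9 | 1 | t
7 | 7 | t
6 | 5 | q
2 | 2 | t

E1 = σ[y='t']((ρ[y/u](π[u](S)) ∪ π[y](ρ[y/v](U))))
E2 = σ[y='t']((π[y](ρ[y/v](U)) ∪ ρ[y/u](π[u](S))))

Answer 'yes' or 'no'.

E1 row counts bottom-up:
  S → 4
  π[u](S) → 4
  ρ[y/u](π[u](S)) → 4
  U → 5
  ρ[y/v](U) → 5
  π[y](ρ[y/v](U)) → 5
  (ρ[y/u](π[u](S)) ∪ π[y](ρ[y/v](U))) → 9
  σ[y='t']((ρ[y/u](π[u](S)) ∪ π[y](ρ[y/v](U)))) → 3
E2 row counts bottom-up:
  U → 5
  ρ[y/v](U) → 5
  π[y](ρ[y/v](U)) → 5
  S → 4
  π[u](S) → 4
  ρ[y/u](π[u](S)) → 4
  (π[y](ρ[y/v](U)) ∪ ρ[y/u](π[u](S))) → 9
  σ[y='t']((π[y](ρ[y/v](U)) ∪ ρ[y/u](π[u](S)))) → 3

E1 and E2 produce the same multiset:
y
t
t
t

yes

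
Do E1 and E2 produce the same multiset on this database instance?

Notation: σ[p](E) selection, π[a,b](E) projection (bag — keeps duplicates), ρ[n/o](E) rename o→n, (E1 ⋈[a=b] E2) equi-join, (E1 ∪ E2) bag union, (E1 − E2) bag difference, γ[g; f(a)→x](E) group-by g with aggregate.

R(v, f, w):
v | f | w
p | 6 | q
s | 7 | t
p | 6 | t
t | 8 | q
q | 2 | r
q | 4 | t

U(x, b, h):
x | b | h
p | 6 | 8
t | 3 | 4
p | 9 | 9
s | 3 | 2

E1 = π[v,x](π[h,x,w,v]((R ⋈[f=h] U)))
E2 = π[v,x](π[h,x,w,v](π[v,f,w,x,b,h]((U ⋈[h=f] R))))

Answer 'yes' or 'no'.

E1 stepwise |·|:
  R → 6
  U → 4
  (R ⋈[f=h] U) → 3
  π[h,x,w,v]((R ⋈[f=h] U)) → 3
  π[v,x](π[h,x,w,v]((R ⋈[f=h] U))) → 3
E2 stepwise |·|:
  U → 4
  R → 6
  (U ⋈[h=f] R) → 3
  π[v,f,w,x,b,h]((U ⋈[h=f] R)) → 3
  π[h,x,w,v](π[v,f,w,x,b,h]((U ⋈[h=f] R))) → 3
  π[v,x](π[h,x,w,v](π[v,f,w,x,b,h]((U ⋈[h=f] R)))) → 3

E1 and E2 produce the same multiset:
v | x
q | s
q | t
t | p

yes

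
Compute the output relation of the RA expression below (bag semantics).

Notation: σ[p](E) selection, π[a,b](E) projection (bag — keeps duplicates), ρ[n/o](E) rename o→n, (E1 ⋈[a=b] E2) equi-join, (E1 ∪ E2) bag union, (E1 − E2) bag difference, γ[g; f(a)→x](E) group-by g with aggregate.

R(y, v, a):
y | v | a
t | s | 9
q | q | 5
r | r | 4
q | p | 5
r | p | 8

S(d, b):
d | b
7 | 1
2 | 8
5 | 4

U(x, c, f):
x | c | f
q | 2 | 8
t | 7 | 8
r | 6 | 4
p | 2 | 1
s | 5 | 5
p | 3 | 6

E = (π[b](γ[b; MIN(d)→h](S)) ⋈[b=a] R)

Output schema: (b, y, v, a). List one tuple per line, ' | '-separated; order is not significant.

Per-node cardinality:
  S → 3
  γ[b; MIN(d)→h](S) → 3
  π[b](γ[b; MIN(d)→h](S)) → 3
  R → 5
  (π[b](γ[b; MIN(d)→h](S)) ⋈[b=a] R) → 2

== RESULT ==
b | y | v | a
4 | r | r | 4
8 | r | p | 8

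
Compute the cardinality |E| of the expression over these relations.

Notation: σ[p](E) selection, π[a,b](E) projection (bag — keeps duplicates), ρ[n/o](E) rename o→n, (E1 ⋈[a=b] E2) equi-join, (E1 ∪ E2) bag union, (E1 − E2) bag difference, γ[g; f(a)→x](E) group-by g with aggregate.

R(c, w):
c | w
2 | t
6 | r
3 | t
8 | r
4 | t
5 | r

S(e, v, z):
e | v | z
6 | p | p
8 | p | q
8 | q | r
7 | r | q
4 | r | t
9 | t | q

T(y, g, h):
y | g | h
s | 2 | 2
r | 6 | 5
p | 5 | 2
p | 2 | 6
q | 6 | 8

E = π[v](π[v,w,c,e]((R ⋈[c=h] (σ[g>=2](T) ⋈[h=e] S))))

Row counts bottom-up:
  R → 6
  T → 5
  σ[g>=2](T) → 5
  S → 6
  (σ[g>=2](T) ⋈[h=e] S) → 3
  (R ⋈[c=h] (σ[g>=2](T) ⋈[h=e] S)) → 3
  π[v,w,c,e]((R ⋈[c=h] (σ[g>=2](T) ⋈[h=e] S))) → 3
  π[v](π[v,w,c,e]((R ⋈[c=h] (σ[g>=2](T) ⋈[h=e] S)))) → 3

|E| = 3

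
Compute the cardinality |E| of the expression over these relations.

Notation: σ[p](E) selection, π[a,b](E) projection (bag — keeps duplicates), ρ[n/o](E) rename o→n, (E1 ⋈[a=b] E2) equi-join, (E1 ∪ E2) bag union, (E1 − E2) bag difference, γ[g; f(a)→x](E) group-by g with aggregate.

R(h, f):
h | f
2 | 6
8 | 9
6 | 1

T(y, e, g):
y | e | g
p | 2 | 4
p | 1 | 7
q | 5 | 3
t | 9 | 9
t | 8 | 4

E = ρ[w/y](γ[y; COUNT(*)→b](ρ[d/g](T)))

Per-node cardinality:
  T → 5
  ρ[d/g](T) → 5
  γ[y; COUNT(*)→b](ρ[d/g](T)) → 3
  ρ[w/y](γ[y; COUNT(*)→b](ρ[d/g](T))) → 3

|E| = 3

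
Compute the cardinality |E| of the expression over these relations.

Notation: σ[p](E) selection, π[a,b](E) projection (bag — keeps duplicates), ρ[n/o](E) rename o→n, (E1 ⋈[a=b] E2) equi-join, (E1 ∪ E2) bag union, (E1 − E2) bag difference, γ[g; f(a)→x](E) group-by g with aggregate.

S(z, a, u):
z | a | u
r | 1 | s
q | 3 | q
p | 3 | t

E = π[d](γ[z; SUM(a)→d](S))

Stepwise |·|:
  S → 3
  γ[z; SUM(a)→d](S) → 3
  π[d](γ[z; SUM(a)→d](S)) → 3

|E| = 3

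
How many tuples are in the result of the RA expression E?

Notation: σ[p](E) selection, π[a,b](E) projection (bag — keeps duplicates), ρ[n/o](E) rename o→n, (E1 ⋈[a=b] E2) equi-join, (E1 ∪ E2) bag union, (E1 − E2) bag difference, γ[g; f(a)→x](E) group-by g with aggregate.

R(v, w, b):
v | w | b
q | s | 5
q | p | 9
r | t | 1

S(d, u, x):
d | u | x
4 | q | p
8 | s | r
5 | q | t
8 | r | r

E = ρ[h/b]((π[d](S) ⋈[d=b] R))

Row counts bottom-up:
  S → 4
  π[d](S) → 4
  R → 3
  (π[d](S) ⋈[d=b] R) → 1
  ρ[h/b]((π[d](S) ⋈[d=b] R)) → 1

|E| = 1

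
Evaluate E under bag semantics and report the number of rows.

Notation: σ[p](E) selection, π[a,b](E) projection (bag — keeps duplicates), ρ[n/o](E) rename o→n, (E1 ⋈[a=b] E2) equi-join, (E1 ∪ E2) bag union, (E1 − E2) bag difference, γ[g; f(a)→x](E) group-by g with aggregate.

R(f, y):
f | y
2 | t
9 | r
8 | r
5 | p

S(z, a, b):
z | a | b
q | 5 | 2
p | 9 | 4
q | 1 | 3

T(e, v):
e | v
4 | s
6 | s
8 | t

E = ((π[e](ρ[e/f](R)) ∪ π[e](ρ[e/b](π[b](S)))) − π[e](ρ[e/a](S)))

Per-node cardinality:
  R → 4
  ρ[e/f](R) → 4
  π[e](ρ[e/f](R)) → 4
  S → 3
  π[b](S) → 3
  ρ[e/b](π[b](S)) → 3
  π[e](ρ[e/b](π[b](S))) → 3
  (π[e](ρ[e/f](R)) ∪ π[e](ρ[e/b](π[b](S)))) → 7
  S → 3
  ρ[e/a](S) → 3
  π[e](ρ[e/a](S)) → 3
  ((π[e](ρ[e/f](R)) ∪ π[e](ρ[e/b](π[b](S)))) − π[e](ρ[e/a](S))) → 5

|E| = 5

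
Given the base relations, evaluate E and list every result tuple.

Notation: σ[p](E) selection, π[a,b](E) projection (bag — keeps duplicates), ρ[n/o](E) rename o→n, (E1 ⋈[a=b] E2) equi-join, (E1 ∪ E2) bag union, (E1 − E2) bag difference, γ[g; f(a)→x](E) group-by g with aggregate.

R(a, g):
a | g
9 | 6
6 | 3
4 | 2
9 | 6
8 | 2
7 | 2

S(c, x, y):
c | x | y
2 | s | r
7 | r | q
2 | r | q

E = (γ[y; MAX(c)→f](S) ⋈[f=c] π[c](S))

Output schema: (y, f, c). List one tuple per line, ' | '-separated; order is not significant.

Stepwise |·|:
  S → 3
  γ[y; MAX(c)→f](S) → 2
  S → 3
  π[c](S) → 3
  (γ[y; MAX(c)→f](S) ⋈[f=c] π[c](S)) → 3

== RESULT ==
y | f | c
q | 7 | 7
r | 2 | 2
r | 2 | 2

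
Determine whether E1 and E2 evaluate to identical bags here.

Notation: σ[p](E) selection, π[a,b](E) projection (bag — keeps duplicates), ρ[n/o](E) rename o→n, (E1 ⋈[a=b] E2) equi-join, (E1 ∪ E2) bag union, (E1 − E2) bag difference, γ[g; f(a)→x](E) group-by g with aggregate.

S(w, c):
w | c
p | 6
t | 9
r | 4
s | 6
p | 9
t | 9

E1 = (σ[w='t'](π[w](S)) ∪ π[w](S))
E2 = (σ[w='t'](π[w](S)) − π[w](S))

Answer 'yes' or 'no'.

E1 stepwise |·|:
  S → 6
  π[w](S) → 6
  σ[w='t'](π[w](S)) → 2
  S → 6
  π[w](S) → 6
  (σ[w='t'](π[w](S)) ∪ π[w](S)) → 8
E2 stepwise |·|:
  S → 6
  π[w](S) → 6
  σ[w='t'](π[w](S)) → 2
  S → 6
  π[w](S) → 6
  (σ[w='t'](π[w](S)) − π[w](S)) → 0

E1 result:
w
p
p
r
s
t
t
t
t
E2 result:
w
(0 rows)
Witness: ('p',) appears 2× in E1 but 0× in E2.

no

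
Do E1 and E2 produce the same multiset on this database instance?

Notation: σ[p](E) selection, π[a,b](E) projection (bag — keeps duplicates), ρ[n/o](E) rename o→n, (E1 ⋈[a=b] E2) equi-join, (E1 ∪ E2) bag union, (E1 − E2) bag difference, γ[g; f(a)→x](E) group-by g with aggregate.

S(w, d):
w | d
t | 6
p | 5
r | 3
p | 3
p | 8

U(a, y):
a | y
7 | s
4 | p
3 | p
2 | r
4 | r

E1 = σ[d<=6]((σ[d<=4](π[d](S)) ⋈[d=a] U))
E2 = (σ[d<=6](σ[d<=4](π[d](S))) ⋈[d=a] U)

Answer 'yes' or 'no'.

E1 stepwise |·|:
  S → 5
  π[d](S) → 5
  σ[d<=4](π[d](S)) → 2
  U → 5
  (σ[d<=4](π[d](S)) ⋈[d=a] U) → 2
  σ[d<=6]((σ[d<=4](π[d](S)) ⋈[d=a] U)) → 2
E2 stepwise |·|:
  S → 5
  π[d](S) → 5
  σ[d<=4](π[d](S)) → 2
  σ[d<=6](σ[d<=4](π[d](S))) → 2
  U → 5
  (σ[d<=6](σ[d<=4](π[d](S))) ⋈[d=a] U) → 2

E1 and E2 produce the same multiset:
d | a | y
3 | 3 | p
3 | 3 | p

yes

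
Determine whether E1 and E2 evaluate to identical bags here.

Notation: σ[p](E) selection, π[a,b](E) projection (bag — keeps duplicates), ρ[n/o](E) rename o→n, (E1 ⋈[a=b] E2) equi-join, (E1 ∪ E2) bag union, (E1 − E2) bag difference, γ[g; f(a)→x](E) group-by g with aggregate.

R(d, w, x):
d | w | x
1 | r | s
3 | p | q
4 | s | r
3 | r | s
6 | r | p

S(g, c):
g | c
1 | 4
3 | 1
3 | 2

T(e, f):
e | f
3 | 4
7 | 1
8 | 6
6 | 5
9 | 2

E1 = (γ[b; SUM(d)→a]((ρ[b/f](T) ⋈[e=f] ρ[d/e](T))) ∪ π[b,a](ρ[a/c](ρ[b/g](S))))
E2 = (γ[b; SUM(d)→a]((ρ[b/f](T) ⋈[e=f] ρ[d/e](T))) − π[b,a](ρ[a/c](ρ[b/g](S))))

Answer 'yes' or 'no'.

E1 subexpression sizes:
  T → 5
  ρ[b/f](T) → 5
  T → 5
  ρ[d/e](T) → 5
  (ρ[b/f](T) ⋈[e=f] ρ[d/e](T)) → 1
  γ[b; SUM(d)→a]((ρ[b/f](T) ⋈[e=f] ρ[d/e](T))) → 1
  S → 3
  ρ[b/g](S) → 3
  ρ[a/c](ρ[b/g](S)) → 3
  π[b,a](ρ[a/c](ρ[b/g](S))) → 3
  (γ[b; SUM(d)→a]((ρ[b/f](T) ⋈[e=f] ρ[d/e](T))) ∪ π[b,a](ρ[a/c](ρ[b/g](S)))) → 4
E2 subexpression sizes:
  T → 5
  ρ[b/f](T) → 5
  T → 5
  ρ[d/e](T) → 5
  (ρ[b/f](T) ⋈[e=f] ρ[d/e](T)) → 1
  γ[b; SUM(d)→a]((ρ[b/f](T) ⋈[e=f] ρ[d/e](T))) → 1
  S → 3
  ρ[b/g](S) → 3
  ρ[a/c](ρ[b/g](S)) → 3
  π[b,a](ρ[a/c](ρ[b/g](S))) → 3
  (γ[b; SUM(d)→a]((ρ[b/f](T) ⋈[e=f] ρ[d/e](T))) − π[b,a](ρ[a/c](ρ[b/g](S)))) → 1

E1 result:
b | a
1 | 4
3 | 1
3 | 2
5 | 8
E2 result:
b | a
5 | 8
Witness: (3, 1) appears 1× in E1 but 0× in E2.

no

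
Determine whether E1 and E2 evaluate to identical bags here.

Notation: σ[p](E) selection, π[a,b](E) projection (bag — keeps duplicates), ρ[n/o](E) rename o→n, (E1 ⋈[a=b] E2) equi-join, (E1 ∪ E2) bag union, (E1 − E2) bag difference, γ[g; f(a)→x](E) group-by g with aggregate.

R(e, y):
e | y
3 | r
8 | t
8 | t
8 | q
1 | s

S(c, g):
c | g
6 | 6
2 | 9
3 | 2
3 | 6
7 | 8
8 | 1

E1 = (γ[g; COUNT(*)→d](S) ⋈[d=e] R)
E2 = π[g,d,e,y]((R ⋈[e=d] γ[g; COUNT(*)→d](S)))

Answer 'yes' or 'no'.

E1 subexpression sizes:
  S → 6
  γ[g; COUNT(*)→d](S) → 5
  R → 5
  (γ[g; COUNT(*)→d](S) ⋈[d=e] R) → 4
E2 subexpression sizes:
  R → 5
  S → 6
  γ[g; COUNT(*)→d](S) → 5
  (R ⋈[e=d] γ[g; COUNT(*)→d](S)) → 4
  π[g,d,e,y]((R ⋈[e=d] γ[g; COUNT(*)→d](S))) → 4

E1 and E2 produce the same multiset:
g | d | e | y
1 | 1 | 1 | s
2 | 1 | 1 | s
8 | 1 | 1 | s
9 | 1 | 1 | s

yes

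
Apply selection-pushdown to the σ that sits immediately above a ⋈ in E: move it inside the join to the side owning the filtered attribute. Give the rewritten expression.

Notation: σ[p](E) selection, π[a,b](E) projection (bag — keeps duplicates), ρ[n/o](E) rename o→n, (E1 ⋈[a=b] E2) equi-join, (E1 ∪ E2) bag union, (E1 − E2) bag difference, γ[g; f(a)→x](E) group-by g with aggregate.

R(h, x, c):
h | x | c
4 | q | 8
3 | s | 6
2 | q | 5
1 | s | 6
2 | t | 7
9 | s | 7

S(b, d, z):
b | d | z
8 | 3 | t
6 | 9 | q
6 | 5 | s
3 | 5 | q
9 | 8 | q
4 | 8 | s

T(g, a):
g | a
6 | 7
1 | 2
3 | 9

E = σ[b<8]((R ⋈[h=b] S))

σ filters on b, owned by the right side.
E' = (R ⋈[h=b] σ[b<8](S))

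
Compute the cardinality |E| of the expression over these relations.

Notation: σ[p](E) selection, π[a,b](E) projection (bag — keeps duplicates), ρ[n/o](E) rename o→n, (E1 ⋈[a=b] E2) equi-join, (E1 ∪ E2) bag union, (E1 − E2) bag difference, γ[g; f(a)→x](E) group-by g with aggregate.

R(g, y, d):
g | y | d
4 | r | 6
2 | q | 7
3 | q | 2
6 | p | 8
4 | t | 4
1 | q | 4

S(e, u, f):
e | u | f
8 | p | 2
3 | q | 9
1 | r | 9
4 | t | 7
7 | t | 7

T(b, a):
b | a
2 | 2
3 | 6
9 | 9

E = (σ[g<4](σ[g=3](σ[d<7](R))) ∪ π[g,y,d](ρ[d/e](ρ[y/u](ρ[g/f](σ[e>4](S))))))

Subexpression sizes:
  R → 6
  σ[d<7](R) → 4
  σ[g=3](σ[d<7](R)) → 1
  σ[g<4](σ[g=3](σ[d<7](R))) → 1
  S → 5
  σ[e>4](S) → 2
  ρ[g/f](σ[e>4](S)) → 2
  ρ[y/u](ρ[g/f](σ[e>4](S))) → 2
  ρ[d/e](ρ[y/u](ρ[g/f](σ[e>4](S)))) → 2
  π[g,y,d](ρ[d/e](ρ[y/u](ρ[g/f](σ[e>4](S))))) → 2
  (σ[g<4](σ[g=3](σ[d<7](R))) ∪ π[g,y,d](ρ[d/e](ρ[y/u](ρ[g/f](σ[e>4](S)))))) → 3

|E| = 3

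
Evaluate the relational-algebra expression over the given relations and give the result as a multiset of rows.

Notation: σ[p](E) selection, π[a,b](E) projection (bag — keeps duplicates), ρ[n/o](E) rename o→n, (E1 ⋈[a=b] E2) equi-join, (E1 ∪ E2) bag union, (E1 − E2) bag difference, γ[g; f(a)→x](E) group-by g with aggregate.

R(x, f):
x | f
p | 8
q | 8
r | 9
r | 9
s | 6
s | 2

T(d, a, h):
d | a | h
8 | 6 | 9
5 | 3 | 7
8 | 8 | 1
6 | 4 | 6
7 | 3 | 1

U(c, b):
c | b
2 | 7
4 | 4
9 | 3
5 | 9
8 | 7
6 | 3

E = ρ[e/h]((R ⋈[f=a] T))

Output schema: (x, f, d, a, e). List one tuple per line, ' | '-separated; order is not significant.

Subexpression sizes:
  R → 6
  T → 5
  (R ⋈[f=a] T) → 3
  ρ[e/h]((R ⋈[f=a] T)) → 3

== RESULT ==
x | f | d | a | e
p | 8 | 8 | 8 | 1
q | 8 | 8 | 8 | 1
s | 6 | 8 | 6 | 9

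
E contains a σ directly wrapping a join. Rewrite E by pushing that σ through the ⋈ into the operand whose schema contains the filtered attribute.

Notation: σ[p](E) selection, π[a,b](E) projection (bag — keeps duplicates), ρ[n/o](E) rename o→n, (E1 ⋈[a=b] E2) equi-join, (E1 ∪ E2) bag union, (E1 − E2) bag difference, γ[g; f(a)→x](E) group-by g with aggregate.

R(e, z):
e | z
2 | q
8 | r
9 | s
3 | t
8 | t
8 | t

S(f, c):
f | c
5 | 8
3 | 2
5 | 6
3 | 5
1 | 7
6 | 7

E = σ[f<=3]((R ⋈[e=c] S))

σ filters on f, owned by the right side.
E' = (R ⋈[e=c] σ[f<=3](S))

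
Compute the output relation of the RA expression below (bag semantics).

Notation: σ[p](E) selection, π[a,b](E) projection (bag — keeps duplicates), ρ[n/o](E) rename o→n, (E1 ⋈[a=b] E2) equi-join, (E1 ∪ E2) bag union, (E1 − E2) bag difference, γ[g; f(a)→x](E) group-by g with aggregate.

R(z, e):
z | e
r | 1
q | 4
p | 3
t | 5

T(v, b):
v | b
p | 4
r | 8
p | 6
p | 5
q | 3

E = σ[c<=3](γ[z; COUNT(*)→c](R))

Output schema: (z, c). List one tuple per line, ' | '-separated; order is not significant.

Subexpression sizes:
  R → 4
  γ[z; COUNT(*)→c](R) → 4
  σ[c<=3](γ[z; COUNT(*)→c](R)) → 4

== RESULT ==
z | c
p | 1
q | 1
r | 1
t | 1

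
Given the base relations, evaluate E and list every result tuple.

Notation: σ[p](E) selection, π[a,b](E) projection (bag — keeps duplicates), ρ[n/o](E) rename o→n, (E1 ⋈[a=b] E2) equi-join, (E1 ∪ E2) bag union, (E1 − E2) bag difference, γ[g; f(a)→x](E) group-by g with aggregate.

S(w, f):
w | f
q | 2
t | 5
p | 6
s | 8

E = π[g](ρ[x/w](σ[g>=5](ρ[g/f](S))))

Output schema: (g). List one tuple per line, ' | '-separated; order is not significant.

Per-node cardinality:
  S → 4
  ρ[g/f](S) → 4
  σ[g>=5](ρ[g/f](S)) → 3
  ρ[x/w](σ[g>=5](ρ[g/f](S))) → 3
  π[g](ρ[x/w](σ[g>=5](ρ[g/f](S)))) → 3

== RESULT ==
g
5
6
8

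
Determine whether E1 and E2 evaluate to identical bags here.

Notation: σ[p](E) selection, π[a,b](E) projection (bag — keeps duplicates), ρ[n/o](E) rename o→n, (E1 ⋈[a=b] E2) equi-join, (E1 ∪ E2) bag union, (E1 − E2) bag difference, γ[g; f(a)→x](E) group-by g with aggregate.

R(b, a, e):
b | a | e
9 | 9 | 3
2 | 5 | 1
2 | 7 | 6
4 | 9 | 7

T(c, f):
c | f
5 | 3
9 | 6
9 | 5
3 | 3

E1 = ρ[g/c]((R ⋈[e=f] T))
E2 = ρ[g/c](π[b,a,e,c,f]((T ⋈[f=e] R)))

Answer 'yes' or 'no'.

E1 per-node cardinality:
  R → 4
  T → 4
  (R ⋈[e=f] T) → 3
  ρ[g/c]((R ⋈[e=f] T)) → 3
E2 per-node cardinality:
  T → 4
  R → 4
  (T ⋈[f=e] R) → 3
  π[b,a,e,c,f]((T ⋈[f=e] R)) → 3
  ρ[g/c](π[b,a,e,c,f]((T ⋈[f=e] R))) → 3

E1 and E2 produce the same multiset:
b | a | e | g | f
2 | 7 | 6 | 9 | 6
9 | 9 | 3 | 3 | 3
9 | 9 | 3 | 5 | 3

yes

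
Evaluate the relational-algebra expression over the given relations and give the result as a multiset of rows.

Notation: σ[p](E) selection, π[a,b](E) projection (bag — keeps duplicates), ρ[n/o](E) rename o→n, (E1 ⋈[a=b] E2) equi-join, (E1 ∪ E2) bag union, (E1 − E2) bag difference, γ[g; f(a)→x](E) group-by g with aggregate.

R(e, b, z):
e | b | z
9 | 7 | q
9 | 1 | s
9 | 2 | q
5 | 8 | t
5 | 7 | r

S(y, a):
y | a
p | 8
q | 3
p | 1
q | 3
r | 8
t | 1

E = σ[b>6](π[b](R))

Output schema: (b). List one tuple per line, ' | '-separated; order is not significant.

Stepwise |·|:
  R → 5
  π[b](R) → 5
  σ[b>6](π[b](R)) → 3

== RESULT ==
b
7
7
8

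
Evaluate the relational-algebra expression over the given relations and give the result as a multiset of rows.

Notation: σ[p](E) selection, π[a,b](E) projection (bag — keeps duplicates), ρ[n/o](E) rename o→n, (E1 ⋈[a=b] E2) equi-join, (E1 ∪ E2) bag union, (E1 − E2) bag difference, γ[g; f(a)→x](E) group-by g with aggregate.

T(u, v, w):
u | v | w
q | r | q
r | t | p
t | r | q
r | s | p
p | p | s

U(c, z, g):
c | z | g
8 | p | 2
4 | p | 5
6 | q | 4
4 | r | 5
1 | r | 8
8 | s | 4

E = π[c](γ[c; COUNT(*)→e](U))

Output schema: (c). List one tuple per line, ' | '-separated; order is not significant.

Row counts bottom-up:
  U → 6
  γ[c; COUNT(*)→e](U) → 4
  π[c](γ[c; COUNT(*)→e](U)) → 4

== RESULT ==
c
1
4
6
8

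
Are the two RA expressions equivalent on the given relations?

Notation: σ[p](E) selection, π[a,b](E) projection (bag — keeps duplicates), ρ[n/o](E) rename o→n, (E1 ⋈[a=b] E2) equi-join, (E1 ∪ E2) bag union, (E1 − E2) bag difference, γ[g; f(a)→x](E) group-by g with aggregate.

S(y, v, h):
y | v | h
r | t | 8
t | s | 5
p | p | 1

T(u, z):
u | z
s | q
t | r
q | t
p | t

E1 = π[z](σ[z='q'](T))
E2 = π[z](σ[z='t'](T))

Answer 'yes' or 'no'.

E1 subexpression sizes:
  T → 4
  σ[z='q'](T) → 1
  π[z](σ[z='q'](T)) → 1
E2 subexpression sizes:
  T → 4
  σ[z='t'](T) → 2
  π[z](σ[z='t'](T)) → 2

E1 result:
z
q
E2 result:
z
t
t
Witness: ('t',) appears 0× in E1 but 2× in E2.

no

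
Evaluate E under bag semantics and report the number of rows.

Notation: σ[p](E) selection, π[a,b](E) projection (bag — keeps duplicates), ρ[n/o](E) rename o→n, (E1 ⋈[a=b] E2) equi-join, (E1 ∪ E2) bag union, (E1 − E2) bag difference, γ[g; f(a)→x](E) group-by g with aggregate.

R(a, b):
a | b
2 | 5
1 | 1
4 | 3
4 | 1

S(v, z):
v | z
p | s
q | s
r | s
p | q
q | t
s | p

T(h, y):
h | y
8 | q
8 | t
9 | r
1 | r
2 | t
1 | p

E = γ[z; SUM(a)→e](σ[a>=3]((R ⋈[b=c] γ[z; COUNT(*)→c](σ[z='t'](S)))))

Row counts bottom-up:
  R → 4
  S → 6
  σ[z='t'](S) → 1
  γ[z; COUNT(*)→c](σ[z='t'](S)) → 1
  (R ⋈[b=c] γ[z; COUNT(*)→c](σ[z='t'](S))) → 2
  σ[a>=3]((R ⋈[b=c] γ[z; COUNT(*)→c](σ[z='t'](S)))) → 1
  γ[z; SUM(a)→e](σ[a>=3]((R ⋈[b=c] γ[z; COUNT(*)→c](σ[z='t'](S))))) → 1

|E| = 1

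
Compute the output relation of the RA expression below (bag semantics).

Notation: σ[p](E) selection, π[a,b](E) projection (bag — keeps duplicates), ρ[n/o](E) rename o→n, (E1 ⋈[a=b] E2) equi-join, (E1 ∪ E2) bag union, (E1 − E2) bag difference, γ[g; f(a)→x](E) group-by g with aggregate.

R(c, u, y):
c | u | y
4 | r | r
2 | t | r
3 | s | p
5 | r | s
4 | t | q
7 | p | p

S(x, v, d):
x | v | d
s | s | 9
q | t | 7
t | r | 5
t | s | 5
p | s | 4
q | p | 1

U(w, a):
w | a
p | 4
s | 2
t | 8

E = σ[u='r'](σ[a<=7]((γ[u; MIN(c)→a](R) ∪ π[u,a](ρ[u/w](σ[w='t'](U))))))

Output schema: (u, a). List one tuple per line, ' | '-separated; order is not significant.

Stepwise |·|:
  R → 6
  γ[u; MIN(c)→a](R) → 4
  U → 3
  σ[w='t'](U) → 1
  ρ[u/w](σ[w='t'](U)) → 1
  π[u,a](ρ[u/w](σ[w='t'](U))) → 1
  (γ[u; MIN(c)→a](R) ∪ π[u,a](ρ[u/w](σ[w='t'](U)))) → 5
  σ[a<=7]((γ[u; MIN(c)→a](R) ∪ π[u,a](ρ[u/w](σ[w='t'](U))))) → 4
  σ[u='r'](σ[a<=7]((γ[u; MIN(c)→a](R) ∪ π[u,a](ρ[u/w](σ[w='t'](U)))))) → 1

== RESULT ==
u | a
r | 4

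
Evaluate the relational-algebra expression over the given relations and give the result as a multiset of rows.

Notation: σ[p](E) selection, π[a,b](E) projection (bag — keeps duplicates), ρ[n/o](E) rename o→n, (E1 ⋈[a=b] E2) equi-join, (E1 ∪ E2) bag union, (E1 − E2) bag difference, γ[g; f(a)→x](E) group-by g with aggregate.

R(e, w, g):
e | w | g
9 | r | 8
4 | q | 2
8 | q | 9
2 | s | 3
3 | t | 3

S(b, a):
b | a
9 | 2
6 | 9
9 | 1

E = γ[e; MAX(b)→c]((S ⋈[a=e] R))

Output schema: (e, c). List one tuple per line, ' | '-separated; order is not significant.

Subexpression sizes:
  S → 3
  R → 5
  (S ⋈[a=e] R) → 2
  γ[e; MAX(b)→c]((S ⋈[a=e] R)) → 2

== RESULT ==
e | c
2 | 9
9 | 6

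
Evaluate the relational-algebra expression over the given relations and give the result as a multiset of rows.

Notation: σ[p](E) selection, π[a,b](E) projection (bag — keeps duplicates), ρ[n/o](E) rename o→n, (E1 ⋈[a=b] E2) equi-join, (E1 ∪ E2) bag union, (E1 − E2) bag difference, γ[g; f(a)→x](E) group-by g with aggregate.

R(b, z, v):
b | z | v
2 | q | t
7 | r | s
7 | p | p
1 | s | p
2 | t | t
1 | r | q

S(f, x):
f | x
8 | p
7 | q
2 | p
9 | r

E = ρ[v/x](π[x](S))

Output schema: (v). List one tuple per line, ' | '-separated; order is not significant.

Row counts bottom-up:
  S → 4
  π[x](S) → 4
  ρ[v/x](π[x](S)) → 4

== RESULT ==
v
p
p
q
r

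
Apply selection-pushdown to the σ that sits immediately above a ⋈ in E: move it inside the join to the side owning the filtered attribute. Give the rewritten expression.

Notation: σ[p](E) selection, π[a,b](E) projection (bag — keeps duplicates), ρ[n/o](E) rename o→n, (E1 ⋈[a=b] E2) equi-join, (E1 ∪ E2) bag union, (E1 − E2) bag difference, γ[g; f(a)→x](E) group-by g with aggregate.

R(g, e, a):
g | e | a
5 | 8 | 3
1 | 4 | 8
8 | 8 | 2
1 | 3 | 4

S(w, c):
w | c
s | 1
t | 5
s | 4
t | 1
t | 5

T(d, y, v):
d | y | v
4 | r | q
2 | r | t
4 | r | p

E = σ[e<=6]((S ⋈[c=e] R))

σ filters on e, owned by the right side.
E' = (S ⋈[c=e] σ[e<=6](R))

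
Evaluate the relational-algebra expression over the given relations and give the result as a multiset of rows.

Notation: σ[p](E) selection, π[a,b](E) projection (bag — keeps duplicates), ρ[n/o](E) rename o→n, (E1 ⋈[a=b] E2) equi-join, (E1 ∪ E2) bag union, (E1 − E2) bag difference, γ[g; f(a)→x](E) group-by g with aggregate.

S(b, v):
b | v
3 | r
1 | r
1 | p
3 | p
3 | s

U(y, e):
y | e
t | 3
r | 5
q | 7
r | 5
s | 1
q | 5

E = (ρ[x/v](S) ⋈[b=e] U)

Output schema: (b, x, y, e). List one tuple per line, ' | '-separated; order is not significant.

Row counts bottom-up:
  S → 5
  ρ[x/v](S) → 5
  U → 6
  (ρ[x/v](S) ⋈[b=e] U) → 5

== RESULT ==
b | x | y | e
1 | p | s | 1
1 | r | s | 1
3 | p | t | 3
3 | r | t | 3
3 | s | t | 3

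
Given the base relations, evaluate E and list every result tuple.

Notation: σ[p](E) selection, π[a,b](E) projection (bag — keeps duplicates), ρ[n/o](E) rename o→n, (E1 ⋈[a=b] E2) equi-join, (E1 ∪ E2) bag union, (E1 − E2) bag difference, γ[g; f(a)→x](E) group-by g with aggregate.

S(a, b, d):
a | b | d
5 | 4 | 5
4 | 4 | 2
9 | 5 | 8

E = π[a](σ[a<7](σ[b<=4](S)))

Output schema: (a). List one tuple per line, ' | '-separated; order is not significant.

Subexpression sizes:
  S → 3
  σ[b<=4](S) → 2
  σ[a<7](σ[b<=4](S)) → 2
  π[a](σ[a<7](σ[b<=4](S))) → 2

== RESULT ==
a
4
5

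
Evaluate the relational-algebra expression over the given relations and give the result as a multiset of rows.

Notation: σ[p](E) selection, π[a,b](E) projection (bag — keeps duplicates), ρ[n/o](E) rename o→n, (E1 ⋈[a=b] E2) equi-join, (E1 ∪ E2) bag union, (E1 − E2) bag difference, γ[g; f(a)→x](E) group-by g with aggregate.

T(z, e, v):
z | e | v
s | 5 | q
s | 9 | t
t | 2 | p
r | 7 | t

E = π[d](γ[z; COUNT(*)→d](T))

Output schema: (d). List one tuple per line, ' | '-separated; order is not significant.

Per-node cardinality:
  T → 4
  γ[z; COUNT(*)→d](T) → 3
  π[d](γ[z; COUNT(*)→d](T)) → 3

== RESULT ==
d
1
1
2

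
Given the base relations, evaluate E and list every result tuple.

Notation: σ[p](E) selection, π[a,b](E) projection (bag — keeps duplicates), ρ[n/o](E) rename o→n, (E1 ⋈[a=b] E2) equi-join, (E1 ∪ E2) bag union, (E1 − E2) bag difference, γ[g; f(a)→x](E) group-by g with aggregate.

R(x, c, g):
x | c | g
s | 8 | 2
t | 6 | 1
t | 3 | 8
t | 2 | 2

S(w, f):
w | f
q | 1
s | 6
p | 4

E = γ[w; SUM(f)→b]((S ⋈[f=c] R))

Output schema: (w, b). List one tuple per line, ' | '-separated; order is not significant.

Stepwise |·|:
  S → 3
  R → 4
  (S ⋈[f=c] R) → 1
  γ[w; SUM(f)→b]((S ⋈[f=c] R)) → 1

== RESULT ==
w | b
s | 6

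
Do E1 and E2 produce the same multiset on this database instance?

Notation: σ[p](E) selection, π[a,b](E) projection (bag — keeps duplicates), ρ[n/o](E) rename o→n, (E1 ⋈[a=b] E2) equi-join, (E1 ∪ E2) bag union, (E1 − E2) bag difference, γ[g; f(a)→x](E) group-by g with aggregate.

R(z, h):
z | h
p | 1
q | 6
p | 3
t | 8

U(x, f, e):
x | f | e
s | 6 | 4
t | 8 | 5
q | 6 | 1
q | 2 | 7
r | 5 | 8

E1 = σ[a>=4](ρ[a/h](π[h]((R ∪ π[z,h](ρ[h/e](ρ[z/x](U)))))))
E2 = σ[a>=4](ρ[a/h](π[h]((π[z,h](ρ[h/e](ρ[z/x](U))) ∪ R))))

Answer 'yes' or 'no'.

E1 row counts bottom-up:
  R → 4
  U → 5
  ρ[z/x](U) → 5
  ρ[h/e](ρ[z/x](U)) → 5
  π[z,h](ρ[h/e](ρ[z/x](U))) → 5
  (R ∪ π[z,h](ρ[h/e](ρ[z/x](U)))) → 9
  π[h]((R ∪ π[z,h](ρ[h/e](ρ[z/x](U))))) → 9
  ρ[a/h](π[h]((R ∪ π[z,h](ρ[h/e](ρ[z/x](U)))))) → 9
  σ[a>=4](ρ[a/h](π[h]((R ∪ π[z,h](ρ[h/e](ρ[z/x](U))))))) → 6
E2 row counts bottom-up:
  U → 5
  ρ[z/x](U) → 5
  ρ[h/e](ρ[z/x](U)) → 5
  π[z,h](ρ[h/e](ρ[z/x](U))) → 5
  R → 4
  (π[z,h](ρ[h/e](ρ[z/x](U))) ∪ R) → 9
  π[h]((π[z,h](ρ[h/e](ρ[z/x](U))) ∪ R)) → 9
  ρ[a/h](π[h]((π[z,h](ρ[h/e](ρ[z/x](U))) ∪ R))) → 9
  σ[a>=4](ρ[a/h](π[h]((π[z,h](ρ[h/e](ρ[z/x](U))) ∪ R)))) → 6

E1 and E2 produce the same multiset:
a
4
5
6
7
8
8

yes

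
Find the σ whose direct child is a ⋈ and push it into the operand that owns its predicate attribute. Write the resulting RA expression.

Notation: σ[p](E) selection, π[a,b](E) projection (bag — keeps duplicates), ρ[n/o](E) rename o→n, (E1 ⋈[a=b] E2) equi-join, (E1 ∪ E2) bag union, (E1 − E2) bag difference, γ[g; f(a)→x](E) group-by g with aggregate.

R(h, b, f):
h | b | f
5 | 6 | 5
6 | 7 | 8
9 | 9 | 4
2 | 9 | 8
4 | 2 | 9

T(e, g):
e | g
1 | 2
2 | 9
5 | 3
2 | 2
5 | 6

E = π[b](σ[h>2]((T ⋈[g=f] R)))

σ filters on h, owned by the right side.
E' = π[b]((T ⋈[g=f] σ[h>2](R)))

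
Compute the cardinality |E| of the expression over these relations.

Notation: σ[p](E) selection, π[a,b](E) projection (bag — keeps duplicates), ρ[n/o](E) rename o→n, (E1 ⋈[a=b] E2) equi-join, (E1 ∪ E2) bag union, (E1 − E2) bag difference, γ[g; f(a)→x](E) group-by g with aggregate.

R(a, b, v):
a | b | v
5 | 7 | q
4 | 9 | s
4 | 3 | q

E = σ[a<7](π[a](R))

Row counts bottom-up:
  R → 3
  π[a](R) → 3
  σ[a<7](π[a](R)) → 3

|E| = 3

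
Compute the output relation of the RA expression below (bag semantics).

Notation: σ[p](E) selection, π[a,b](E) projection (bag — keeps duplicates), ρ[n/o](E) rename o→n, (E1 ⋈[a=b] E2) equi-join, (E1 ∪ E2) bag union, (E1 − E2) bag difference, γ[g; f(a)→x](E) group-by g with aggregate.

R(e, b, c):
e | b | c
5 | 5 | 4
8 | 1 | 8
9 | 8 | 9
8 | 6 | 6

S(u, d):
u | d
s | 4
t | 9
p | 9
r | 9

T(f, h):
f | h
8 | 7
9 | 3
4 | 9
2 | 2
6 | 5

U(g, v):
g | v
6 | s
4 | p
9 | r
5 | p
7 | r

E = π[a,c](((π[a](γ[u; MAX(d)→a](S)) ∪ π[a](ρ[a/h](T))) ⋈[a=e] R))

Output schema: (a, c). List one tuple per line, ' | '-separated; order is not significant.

Per-node cardinality:
  S → 4
  γ[u; MAX(d)→a](S) → 4
  π[a](γ[u; MAX(d)→a](S)) → 4
  T → 5
  ρ[a/h](T) → 5
  π[a](ρ[a/h](T)) → 5
  (π[a](γ[u; MAX(d)→a](S)) ∪ π[a](ρ[a/h](T))) → 9
  R → 4
  ((π[a](γ[u; MAX(d)→a](S)) ∪ π[a](ρ[a/h](T))) ⋈[a=e] R) → 5
  π[a,c](((π[a](γ[u; MAX(d)→a](S)) ∪ π[a](ρ[a/h](T))) ⋈[a=e] R)) → 5

== RESULT ==
a | c
5 | 4
9 | 9
9 | 9
9 | 9
9 | 9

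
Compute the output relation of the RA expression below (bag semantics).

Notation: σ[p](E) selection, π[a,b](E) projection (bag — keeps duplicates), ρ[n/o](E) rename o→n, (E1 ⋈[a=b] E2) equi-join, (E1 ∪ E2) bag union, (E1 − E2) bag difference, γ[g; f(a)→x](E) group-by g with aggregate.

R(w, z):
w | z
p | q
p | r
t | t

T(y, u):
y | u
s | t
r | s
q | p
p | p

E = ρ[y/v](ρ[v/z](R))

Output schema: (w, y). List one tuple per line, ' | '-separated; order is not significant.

Stepwise |·|:
  R → 3
  ρ[v/z](R) → 3
  ρ[y/v](ρ[v/z](R)) → 3

== RESULT ==
w | y
p | q
p | r
t | t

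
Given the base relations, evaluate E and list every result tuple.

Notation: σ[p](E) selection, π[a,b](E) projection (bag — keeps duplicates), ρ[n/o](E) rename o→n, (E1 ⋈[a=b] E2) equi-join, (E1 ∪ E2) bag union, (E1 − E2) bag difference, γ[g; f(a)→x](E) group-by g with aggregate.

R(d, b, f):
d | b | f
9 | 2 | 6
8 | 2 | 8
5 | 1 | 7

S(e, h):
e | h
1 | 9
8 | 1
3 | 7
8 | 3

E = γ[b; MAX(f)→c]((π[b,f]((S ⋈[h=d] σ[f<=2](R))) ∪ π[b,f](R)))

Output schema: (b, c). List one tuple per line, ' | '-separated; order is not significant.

Per-node cardinality:
  S → 4
  R → 3
  σ[f<=2](R) → 0
  (S ⋈[h=d] σ[f<=2](R)) → 0
  π[b,f]((S ⋈[h=d] σ[f<=2](R))) → 0
  R → 3
  π[b,f](R) → 3
  (π[b,f]((S ⋈[h=d] σ[f<=2](R))) ∪ π[b,f](R)) → 3
  γ[b; MAX(f)→c]((π[b,f]((S ⋈[h=d] σ[f<=2](R))) ∪ π[b,f](R))) → 2

== RESULT ==
b | c
1 | 7
2 | 8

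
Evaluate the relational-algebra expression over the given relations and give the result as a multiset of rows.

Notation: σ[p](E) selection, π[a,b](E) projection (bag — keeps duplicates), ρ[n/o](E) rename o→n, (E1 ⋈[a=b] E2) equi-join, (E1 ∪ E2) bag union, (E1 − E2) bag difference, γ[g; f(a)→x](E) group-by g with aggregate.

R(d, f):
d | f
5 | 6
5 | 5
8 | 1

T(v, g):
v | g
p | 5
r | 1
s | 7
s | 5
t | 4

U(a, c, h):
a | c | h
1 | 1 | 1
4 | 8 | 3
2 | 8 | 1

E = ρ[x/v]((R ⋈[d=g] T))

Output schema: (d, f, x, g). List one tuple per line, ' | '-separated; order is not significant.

Stepwise |·|:
  R → 3
  T → 5
  (R ⋈[d=g] T) → 4
  ρ[x/v]((R ⋈[d=g] T)) → 4

== RESULT ==
d | f | x | g
5 | 5 | p | 5
5 | 5 | s | 5
5 | 6 | p | 5
5 | 6 | s | 5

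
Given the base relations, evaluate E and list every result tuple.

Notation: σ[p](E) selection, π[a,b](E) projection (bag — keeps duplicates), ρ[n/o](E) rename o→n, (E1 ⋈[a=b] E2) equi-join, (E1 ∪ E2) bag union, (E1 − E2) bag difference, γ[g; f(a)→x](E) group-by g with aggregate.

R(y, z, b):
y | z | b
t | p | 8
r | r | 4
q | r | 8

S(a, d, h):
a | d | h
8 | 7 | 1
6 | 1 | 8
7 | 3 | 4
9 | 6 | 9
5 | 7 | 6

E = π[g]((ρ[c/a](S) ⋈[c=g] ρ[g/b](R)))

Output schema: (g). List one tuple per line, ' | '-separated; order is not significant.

Per-node cardinality:
  S → 5
  ρ[c/a](S) → 5
  R → 3
  ρ[g/b](R) → 3
  (ρ[c/a](S) ⋈[c=g] ρ[g/b](R)) → 2
  π[g]((ρ[c/a](S) ⋈[c=g] ρ[g/b](R))) → 2

== RESULT ==
g
8
8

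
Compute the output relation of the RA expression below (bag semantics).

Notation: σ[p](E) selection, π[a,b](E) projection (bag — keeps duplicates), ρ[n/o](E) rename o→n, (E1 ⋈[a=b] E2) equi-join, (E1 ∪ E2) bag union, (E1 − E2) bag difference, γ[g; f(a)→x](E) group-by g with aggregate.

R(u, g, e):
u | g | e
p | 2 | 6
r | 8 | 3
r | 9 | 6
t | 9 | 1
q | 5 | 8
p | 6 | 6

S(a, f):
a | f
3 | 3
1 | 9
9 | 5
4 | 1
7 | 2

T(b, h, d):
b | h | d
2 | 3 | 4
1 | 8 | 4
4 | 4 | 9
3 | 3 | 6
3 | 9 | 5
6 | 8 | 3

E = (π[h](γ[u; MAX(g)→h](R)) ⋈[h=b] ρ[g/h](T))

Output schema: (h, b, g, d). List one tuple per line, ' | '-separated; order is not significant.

Per-node cardinality:
  R → 6
  γ[u; MAX(g)→h](R) → 4
  π[h](γ[u; MAX(g)→h](R)) → 4
  T → 6
  ρ[g/h](T) → 6
  (π[h](γ[u; MAX(g)→h](R)) ⋈[h=b] ρ[g/h](T)) → 1

== RESULT ==
h | b | g | d
6 | 6 | 8 | 3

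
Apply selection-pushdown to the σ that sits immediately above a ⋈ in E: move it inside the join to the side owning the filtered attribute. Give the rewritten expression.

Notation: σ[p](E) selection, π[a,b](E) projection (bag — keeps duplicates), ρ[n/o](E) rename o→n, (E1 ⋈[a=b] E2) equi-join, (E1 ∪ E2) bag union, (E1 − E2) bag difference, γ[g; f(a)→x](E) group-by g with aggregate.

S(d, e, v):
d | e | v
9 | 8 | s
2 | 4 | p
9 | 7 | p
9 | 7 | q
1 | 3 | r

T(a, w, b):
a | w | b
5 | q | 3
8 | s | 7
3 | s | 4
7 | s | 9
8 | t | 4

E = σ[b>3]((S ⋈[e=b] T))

σ filters on b, owned by the right side.
E' = (S ⋈[e=b] σ[b>3](T))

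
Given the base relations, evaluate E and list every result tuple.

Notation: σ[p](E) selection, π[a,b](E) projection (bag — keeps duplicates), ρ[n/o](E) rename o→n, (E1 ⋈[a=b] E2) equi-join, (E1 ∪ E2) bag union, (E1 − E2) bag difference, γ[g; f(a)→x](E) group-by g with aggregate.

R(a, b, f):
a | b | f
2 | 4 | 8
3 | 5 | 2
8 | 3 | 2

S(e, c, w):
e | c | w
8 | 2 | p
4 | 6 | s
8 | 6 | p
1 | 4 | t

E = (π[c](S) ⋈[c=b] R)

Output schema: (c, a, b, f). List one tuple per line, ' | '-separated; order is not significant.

Per-node cardinality:
  S → 4
  π[c](S) → 4
  R → 3
  (π[c](S) ⋈[c=b] R) → 1

== RESULT ==
c | a | b | f
4 | 2 | 4 | 8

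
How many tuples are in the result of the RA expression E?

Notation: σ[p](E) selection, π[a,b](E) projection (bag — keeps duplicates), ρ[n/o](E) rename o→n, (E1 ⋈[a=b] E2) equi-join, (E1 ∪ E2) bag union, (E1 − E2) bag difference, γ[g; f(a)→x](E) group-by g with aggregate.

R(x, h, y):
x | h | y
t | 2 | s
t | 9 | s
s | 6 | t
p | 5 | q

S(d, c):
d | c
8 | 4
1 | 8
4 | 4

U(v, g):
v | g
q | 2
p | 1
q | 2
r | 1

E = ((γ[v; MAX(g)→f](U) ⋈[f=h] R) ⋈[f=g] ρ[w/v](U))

Subexpression sizes:
  U → 4
  γ[v; MAX(g)→f](U) → 3
  R → 4
  (γ[v; MAX(g)→f](U) ⋈[f=h] R) → 1
  U → 4
  ρ[w/v](U) → 4
  ((γ[v; MAX(g)→f](U) ⋈[f=h] R) ⋈[f=g] ρ[w/v](U)) → 2

|E| = 2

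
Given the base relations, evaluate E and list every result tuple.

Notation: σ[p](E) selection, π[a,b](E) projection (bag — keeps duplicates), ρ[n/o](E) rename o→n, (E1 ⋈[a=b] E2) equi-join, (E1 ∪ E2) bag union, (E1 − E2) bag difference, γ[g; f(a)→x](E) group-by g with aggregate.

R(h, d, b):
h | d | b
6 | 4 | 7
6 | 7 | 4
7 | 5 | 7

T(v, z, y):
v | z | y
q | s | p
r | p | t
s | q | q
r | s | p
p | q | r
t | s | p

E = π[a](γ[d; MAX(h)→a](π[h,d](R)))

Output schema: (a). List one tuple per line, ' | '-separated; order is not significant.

Per-node cardinality:
  R → 3
  π[h,d](R) → 3
  γ[d; MAX(h)→a](π[h,d](R)) → 3
  π[a](γ[d; MAX(h)→a](π[h,d](R))) → 3

== RESULT ==
a
6
6
7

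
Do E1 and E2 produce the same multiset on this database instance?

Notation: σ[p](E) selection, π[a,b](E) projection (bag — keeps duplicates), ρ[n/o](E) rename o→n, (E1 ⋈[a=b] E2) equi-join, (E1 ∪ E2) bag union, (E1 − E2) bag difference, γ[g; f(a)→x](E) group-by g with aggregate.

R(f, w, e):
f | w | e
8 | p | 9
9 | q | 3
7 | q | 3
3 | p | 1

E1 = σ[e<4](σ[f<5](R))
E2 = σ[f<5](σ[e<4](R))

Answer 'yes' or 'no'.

E1 row counts bottom-up:
  R → 4
  σ[f<5](R) → 1
  σ[e<4](σ[f<5](R)) → 1
E2 row counts bottom-up:
  R → 4
  σ[e<4](R) → 3
  σ[f<5](σ[e<4](R)) → 1

E1 and E2 produce the same multiset:
f | w | e
3 | p | 1

yes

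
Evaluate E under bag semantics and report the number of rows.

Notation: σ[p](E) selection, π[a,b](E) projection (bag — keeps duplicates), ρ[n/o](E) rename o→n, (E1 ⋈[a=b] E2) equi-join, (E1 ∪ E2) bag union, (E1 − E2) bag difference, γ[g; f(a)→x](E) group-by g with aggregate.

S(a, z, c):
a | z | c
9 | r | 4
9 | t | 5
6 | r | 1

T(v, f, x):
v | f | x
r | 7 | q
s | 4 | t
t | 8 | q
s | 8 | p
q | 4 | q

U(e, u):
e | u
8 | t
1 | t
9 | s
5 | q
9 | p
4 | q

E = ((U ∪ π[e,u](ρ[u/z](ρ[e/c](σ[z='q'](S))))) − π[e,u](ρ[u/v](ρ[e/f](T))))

Stepwise |·|:
  U → 6
  S → 3
  σ[z='q'](S) → 0
  ρ[e/c](σ[z='q'](S)) → 0
  ρ[u/z](ρ[e/c](σ[z='q'](S))) → 0
  π[e,u](ρ[u/z](ρ[e/c](σ[z='q'](S)))) → 0
  (U ∪ π[e,u](ρ[u/z](ρ[e/c](σ[z='q'](S))))) → 6
  T → 5
  ρ[e/f](T) → 5
  ρ[u/v](ρ[e/f](T)) → 5
  π[e,u](ρ[u/v](ρ[e/f](T))) → 5
  ((U ∪ π[e,u](ρ[u/z](ρ[e/c](σ[z='q'](S))))) − π[e,u](ρ[u/v](ρ[e/f](T)))) → 4

|E| = 4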